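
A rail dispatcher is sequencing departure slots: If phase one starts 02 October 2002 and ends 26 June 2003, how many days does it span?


Start date: 2002-10-02
End date: 2003-06-26
Oct 2002: +30 days
Nov 2002: +30 days
Dec 2002: +31 days
... (6 more months)
Total: 267 days

267


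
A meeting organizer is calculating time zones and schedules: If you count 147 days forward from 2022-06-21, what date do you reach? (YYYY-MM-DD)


Start: 2022-06-21
Adding 147 days
Days remaining in June: 9
After June: 138 days still to add
July 2022: 31 days, 107 remaining
August 2022: 31 days, 76 remaining
September 2022: 30 days, 46 remaining
October 2022: 31 days, 15 remaining
Result: 2022-11-15

2022-11-15


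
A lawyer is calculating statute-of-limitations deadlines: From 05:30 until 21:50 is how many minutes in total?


Start time: 05:30 = 330 minutes from midnight
End time: 21:50 = 1310 minutes from midnight
Difference: 1310 - 330 = 980 minutes
That is 16 hours and 20 minutes

980


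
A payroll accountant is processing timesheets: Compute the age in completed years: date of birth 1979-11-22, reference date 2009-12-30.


Birth: 1979-11-22
Reference: 2009-12-30
Year difference: 2009 - 1979 = 30
Has birthday (11-22) occurred by 12-30? Yes
Age in full years: 30

30


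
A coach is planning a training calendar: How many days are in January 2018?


Month: January
Year: 2018
January is a 31-day month
Total: 31 days

31


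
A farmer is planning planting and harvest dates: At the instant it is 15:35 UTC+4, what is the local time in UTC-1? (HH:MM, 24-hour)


Local time: 15:35 at UTC+4 (offset 4h)
Target zone: UTC-1 (offset -1h)
Difference: -1 - (4) = -5 hours
Calculation: 15 + (-5) = 10
Result: 10:35

10:35


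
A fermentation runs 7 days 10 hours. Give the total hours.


Days: 7
Extra hours: 10
Hours per day: 24
Days to hours: 7 x 24 = 168
Total: 168 + 10 = 178

178


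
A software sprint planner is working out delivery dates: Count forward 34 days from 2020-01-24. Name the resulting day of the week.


Start: 2020-01-24 (Friday)
Step 1 - find target date: add 34 days
  2020-01-24 + 34 days = 2020-02-27
Step 2 - day of week:
  34 mod 7 = 6
  Friday + 6 days -> Thursday
Result: Thursday (2020-02-27)

Thursday


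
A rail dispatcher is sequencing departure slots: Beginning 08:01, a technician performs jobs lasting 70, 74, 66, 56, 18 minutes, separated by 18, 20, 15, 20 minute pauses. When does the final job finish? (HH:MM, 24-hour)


Start: 08:01 = 481 min from midnight
  after task 1 (70 min): 09:11
  after break (18 min): 09:29
  after task 2 (74 min): 10:43
  after break (20 min): 11:03
  after task 3 (66 min): 12:09
  after break (15 min): 12:24
  after task 4 (56 min): 13:20
  after break (20 min): 13:40
  after task 5 (18 min): 13:58
Total elapsed: 357 minutes
End time: 13:58

13:58


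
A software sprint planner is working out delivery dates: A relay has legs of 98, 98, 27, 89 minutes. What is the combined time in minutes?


Durations: 98, 98, 27, 89
Running sum: 98
+ 98 = 196
+ 27 = 223
+ 89 = 312
Total duration: 312 minutes
That is 5 hours and 12 minutes

312


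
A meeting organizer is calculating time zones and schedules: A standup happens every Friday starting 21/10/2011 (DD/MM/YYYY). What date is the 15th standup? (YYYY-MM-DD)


First occurrence: 2011-10-21 (occurrence 1)
Each occurrence is 7 days after the previous.
Occurrence 15 is 14 weeks after the first.
14 weeks = 98 days
2011-10-21 + 98 days = 2012-01-27

2012-01-27


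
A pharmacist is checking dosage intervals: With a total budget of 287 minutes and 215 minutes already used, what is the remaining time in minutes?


Total budget: 287 minutes
Time used: 215 minutes
Remaining: 287 - 215 = 72 minutes
Percent used: 74.9%
Percent remaining: 25.1%

72


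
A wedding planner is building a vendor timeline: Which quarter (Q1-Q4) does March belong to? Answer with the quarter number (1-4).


Month: March (month 3)
Q1: January-March (months 1-3)
Q2: April-June (months 4-6)
Q3: July-September (months 7-9)
Q4: October-December (months 10-12)
Month 3 falls in Q1

1


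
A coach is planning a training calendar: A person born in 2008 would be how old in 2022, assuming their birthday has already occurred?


Birth year: 2008
Current year: 2022
Age = current year - birth year
Age = 2022 - 2008 = 14

14


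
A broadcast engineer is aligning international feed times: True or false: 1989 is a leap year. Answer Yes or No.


Year: 1989
Divisible by 4? 1989 / 4 = 497.25 -> No
Not divisible by 4, so NOT a leap year

No


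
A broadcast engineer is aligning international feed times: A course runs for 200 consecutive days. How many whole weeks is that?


Total days: 200
Days per week: 7
Division: 200 / 7 = 28 remainder 4
Complete weeks: 28
Remaining days: 4

28


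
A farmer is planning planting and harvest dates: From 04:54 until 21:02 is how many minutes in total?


Start time: 04:54 = 294 minutes from midnight
End time: 21:02 = 1262 minutes from midnight
Difference: 1262 - 294 = 968 minutes
That is 16 hours and 8 minutes

968


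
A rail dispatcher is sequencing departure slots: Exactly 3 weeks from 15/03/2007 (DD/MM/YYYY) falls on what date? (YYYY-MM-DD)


Start: 2007-03-15
Weeks to add: 3
Convert to days: 3 x 7 = 21 days
Add 21 days to 2007-03-15
Result: 2007-04-05

2007-04-05


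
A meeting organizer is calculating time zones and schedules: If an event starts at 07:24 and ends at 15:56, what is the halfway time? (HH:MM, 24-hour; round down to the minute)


Start time: 07:24 = 444 minutes from midnight
End time: 15:56 = 956 minutes from midnight
Sum: 444 + 956 = 1400
Midpoint: 1400 / 2 = 700 minutes
Convert: 700 / 60 = 11 hours, 40 minutes
Result: 11:40

11:40


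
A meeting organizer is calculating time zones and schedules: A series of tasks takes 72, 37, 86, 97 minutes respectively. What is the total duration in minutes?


Durations: 72, 37, 86, 97
Running sum: 72
+ 37 = 109
+ 86 = 195
+ 97 = 292
Total duration: 292 minutes
That is 4 hours and 52 minutes

292


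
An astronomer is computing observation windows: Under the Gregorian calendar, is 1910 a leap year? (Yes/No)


Year: 1910
Divisible by 4? 1910 / 4 = 477.5 -> No
Not divisible by 4, so NOT a leap year

No


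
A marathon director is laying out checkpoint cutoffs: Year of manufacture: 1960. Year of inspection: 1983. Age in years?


Birth year: 1960
Current year: 1983
Age = current year - birth year
Age = 1983 - 1960 = 23

23


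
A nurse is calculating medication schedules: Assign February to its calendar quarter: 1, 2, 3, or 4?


Month: February (month 2)
Q1: January-March (months 1-3)
Q2: April-June (months 4-6)
Q3: July-September (months 7-9)
Q4: October-December (months 10-12)
Month 2 falls in Q1

1


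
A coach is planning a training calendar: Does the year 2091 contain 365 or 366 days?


Year: 2091
Check leap year rules:
Divisible by 4? No
2091 is not a leap year
Days: 365

365


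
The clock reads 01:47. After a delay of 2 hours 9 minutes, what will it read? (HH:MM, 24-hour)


Start time: 01:47
Adding: 2 hours 9 minutes
Minutes: 47 + 9 = 56
Hours: 1 + 2 + 0 = 3
Result: 03:56

03:56


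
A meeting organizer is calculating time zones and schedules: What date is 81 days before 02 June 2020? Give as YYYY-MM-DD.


Start: 2020-06-02
Subtracting 81 days
Days already passed in June: 2
After going back through June: 79 more days to subtract
May 2020: 31 days, 48 remaining
April 2020: 30 days, 18 remaining
March 2020 has 31 days, need 18
Result: 2020-03-13

2020-03-13


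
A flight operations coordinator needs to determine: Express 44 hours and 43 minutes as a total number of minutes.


Hours: 44
Extra minutes: 43
Minutes per hour: 60
Hours to minutes: 44 x 60 = 2640
Total: 2640 + 43 = 2683

2683


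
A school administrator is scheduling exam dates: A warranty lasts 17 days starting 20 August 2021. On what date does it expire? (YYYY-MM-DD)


Start: 2021-08-20
Adding 17 days
Days remaining in August: 11
After August: 6 days still to add
September 2021 has 30 days, need 6
Result: 2021-09-06

2021-09-06


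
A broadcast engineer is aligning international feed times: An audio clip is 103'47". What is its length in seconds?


Minutes: 103
Seconds: 47
Convert minutes to seconds: 103 x 60 = 6180
Add remaining seconds: 6180 + 47 = 6227

6227


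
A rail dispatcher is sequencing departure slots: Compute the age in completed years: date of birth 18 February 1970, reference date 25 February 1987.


Birth: 1970-02-18
Reference: 1987-02-25
Year difference: 1987 - 1970 = 17
Has birthday (02-18) occurred by 02-25? Yes
Age in full years: 17

17


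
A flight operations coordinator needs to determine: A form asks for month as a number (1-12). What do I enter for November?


Calendar month order:
10. October
11. November <--
12. December
November is month number 11

11


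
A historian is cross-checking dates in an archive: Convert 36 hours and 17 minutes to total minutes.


Hours: 36
Minutes: 17
Convert hours to minutes: 36 x 60 = 2160
Add remaining minutes: 2160 + 17 = 2177

2177


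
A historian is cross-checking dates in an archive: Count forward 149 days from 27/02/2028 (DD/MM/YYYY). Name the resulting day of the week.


Start: 2028-02-27 (Sunday)
Step 1 - find target date: add 149 days
  2028-02-27 + 149 days = 2028-07-25
Step 2 - day of week:
  149 mod 7 = 2
  Sunday + 2 days -> Tuesday
Result: Tuesday (2028-07-25)

Tuesday


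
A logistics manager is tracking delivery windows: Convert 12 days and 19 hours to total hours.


Days: 12
Extra hours: 19
Hours per day: 24
Days to hours: 12 x 24 = 288
Total: 288 + 19 = 307

307


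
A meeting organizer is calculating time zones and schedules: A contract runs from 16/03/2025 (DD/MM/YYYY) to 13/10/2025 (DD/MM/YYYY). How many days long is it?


Start date: 2025-03-16
End date: 2025-10-13
Mar 2025: +16 days
Apr 2025: +30 days
May 2025: +31 days
... (5 more months)
Total: 211 days

211


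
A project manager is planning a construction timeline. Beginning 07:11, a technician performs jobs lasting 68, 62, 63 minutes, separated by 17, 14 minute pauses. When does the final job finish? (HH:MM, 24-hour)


Start: 07:11 = 431 min from midnight
  after task 1 (68 min): 08:19
  after break (17 min): 08:36
  after task 2 (62 min): 09:38
  after break (14 min): 09:52
  after task 3 (63 min): 10:55
Total elapsed: 224 minutes
End time: 10:55

10:55


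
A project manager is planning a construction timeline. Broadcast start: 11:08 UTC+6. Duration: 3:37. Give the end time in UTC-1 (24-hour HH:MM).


Start: 11:08 in UTC+6
Step 1 - add duration:
  minutes: 8 + 37 = 45
  hours: 11 + 3 + 0 = 14
  end in UTC+6: 14:45
Step 2 - convert UTC+6 -> UTC-1:
  offset difference: -1 - (6) = -7 hours
  14 + (-7) = 7 -> mod 24 = 7
Result: 07:45 in UTC-1

07:45


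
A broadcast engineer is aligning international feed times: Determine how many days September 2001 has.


Month: September
Year: 2001
September is a 30-day month
Total: 30 days

30


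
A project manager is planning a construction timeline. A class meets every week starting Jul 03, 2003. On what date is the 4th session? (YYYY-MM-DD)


First occurrence: 2003-07-03 (occurrence 1)
Each occurrence is 7 days after the previous.
Occurrence 4 is 3 weeks after the first.
3 weeks = 21 days
2003-07-03 + 21 days = 2003-07-24

2003-07-24


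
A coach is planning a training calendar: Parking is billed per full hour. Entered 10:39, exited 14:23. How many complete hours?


Start: 10:39
End: 14:23
Hour difference: 14 - 10 = 4 hours
Minute difference: 23 - 39 = -16 minutes
Total minutes: 224
Complete hours: 224 / 60 = 3 (remainder 44)

3


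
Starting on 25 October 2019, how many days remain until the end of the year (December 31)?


Start: October 25, 2019
End: December 31, 2019
Days left in October: 6
November: 30
December: 31
Sum of remaining months: 61
Total: 6 + 61 = 67

67


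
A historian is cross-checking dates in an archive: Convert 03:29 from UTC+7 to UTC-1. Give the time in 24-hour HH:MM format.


Local time: 03:29 at UTC+7 (offset 7h)
Target zone: UTC-1 (offset -1h)
Difference: -1 - (7) = -8 hours
Calculation: 3 + (-8) = -5
Wraparound: (-5) mod 24 = 19
Result: 19:29

19:29


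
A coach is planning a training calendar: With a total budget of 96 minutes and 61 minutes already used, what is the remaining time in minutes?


Total budget: 96 minutes
Time used: 61 minutes
Remaining: 96 - 61 = 35 minutes
Percent used: 63.5%
Percent remaining: 36.5%

35


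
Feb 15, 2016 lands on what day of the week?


Date: 2016-02-15
January 1, 2016 is a Friday
Day of year: 46
Offset from Jan 1: 45 days
45 mod 7 = 3
Result: Monday

Monday


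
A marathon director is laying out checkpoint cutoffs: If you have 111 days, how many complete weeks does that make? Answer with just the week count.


Total days: 111
Days per week: 7
Division: 111 / 7 = 15 remainder 6
Complete weeks: 15
Remaining days: 6

15


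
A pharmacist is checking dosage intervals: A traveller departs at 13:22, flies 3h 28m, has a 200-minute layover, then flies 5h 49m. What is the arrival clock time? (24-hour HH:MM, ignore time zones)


Depart: 13:22
Leg 1: +208 min -> 16:50
Layover: +200 min -> 20:10
Leg 2: +349 min -> 01:59
Total travel: 757 minutes = 12h 37m
Arrival: 01:59

01:59


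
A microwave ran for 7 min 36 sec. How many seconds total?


Minutes: 7
Extra seconds: 36
Seconds per minute: 60
Minutes to seconds: 7 x 60 = 420
Total: 420 + 36 = 456

456


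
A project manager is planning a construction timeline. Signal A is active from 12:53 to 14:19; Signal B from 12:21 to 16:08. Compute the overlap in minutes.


Interval A: [773, 859] minutes from midnight
Interval B: [741, 968] minutes from midnight
Overlap start = max(773, 741) = 773
Overlap end = min(859, 968) = 859
Overlap = 859 - 773 = 86 minutes

86


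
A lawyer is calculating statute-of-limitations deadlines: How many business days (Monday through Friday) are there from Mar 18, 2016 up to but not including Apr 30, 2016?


Start: 2016-03-18 (Friday)
End (exclusive): 2016-04-30 (Saturday)
Total calendar days: 43
Full weeks: 43 // 7 = 6 -> 30 weekdays
Remaining 1 days starting on Friday:
  Fri(w) -> 1 weekdays
Total business days: 30 + 1 = 31

31


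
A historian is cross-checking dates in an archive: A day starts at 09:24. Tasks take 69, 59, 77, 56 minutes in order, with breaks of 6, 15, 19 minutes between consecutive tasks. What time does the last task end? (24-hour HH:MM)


Start: 09:24 = 564 min from midnight
  after task 1 (69 min): 10:33
  after break (6 min): 10:39
  after task 2 (59 min): 11:38
  after break (15 min): 11:53
  after task 3 (77 min): 13:10
  after break (19 min): 13:29
  after task 4 (56 min): 14:25
Total elapsed: 301 minutes
End time: 14:25

14:25


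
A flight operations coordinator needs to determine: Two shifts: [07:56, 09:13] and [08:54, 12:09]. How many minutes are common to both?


Interval A: [476, 553] minutes from midnight
Interval B: [534, 729] minutes from midnight
Overlap start = max(476, 534) = 534
Overlap end = min(553, 729) = 553
Overlap = 553 - 534 = 19 minutes

19


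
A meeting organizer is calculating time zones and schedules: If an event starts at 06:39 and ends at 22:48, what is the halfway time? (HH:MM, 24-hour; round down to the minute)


Start time: 06:39 = 399 minutes from midnight
End time: 22:48 = 1368 minutes from midnight
Sum: 399 + 1368 = 1767
Midpoint: 1767 / 2 = 883 minutes
Convert: 883 / 60 = 14 hours, 43 minutes
Result: 14:43

14:43


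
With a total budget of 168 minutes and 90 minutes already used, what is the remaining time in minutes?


Total budget: 168 minutes
Time used: 90 minutes
Remaining: 168 - 90 = 78 minutes
Percent used: 53.6%
Percent remaining: 46.4%

78


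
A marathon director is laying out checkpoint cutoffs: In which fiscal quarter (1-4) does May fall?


Month: May (month 5)
Q1: January-March (months 1-3)
Q2: April-June (months 4-6)
Q3: July-September (months 7-9)
Q4: October-December (months 10-12)
Month 5 falls in Q2

2


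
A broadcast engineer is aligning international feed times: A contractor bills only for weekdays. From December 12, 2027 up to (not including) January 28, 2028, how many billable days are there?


Start: 2027-12-12 (Sunday)
End (exclusive): 2028-01-28 (Friday)
Total calendar days: 47
Full weeks: 47 // 7 = 6 -> 30 weekdays
Remaining 5 days starting on Sunday:
  Sun(-), Mon(w), Tue(w), Wed(w), Thu(w) -> 4 weekdays
Total business days: 30 + 4 = 34

34


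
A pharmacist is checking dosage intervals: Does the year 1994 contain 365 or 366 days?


Year: 1994
Check leap year rules:
Divisible by 4? No
1994 is not a leap year
Days: 365

365


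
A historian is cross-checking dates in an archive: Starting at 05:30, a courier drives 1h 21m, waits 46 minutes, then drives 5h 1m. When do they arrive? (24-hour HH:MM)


Depart: 05:30
Leg 1: +81 min -> 06:51
Layover: +46 min -> 07:37
Leg 2: +301 min -> 12:38
Total travel: 428 minutes = 7h 8m
Arrival: 12:38

12:38


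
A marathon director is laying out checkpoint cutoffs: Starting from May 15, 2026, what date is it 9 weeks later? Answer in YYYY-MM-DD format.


Start: 2026-05-15
Weeks to add: 9
Convert to days: 9 x 7 = 63 days
Add 63 days to 2026-05-15
Result: 2026-07-17

2026-07-17


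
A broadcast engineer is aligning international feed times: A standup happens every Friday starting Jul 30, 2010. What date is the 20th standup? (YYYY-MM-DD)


First occurrence: 2010-07-30 (occurrence 1)
Each occurrence is 7 days after the previous.
Occurrence 20 is 19 weeks after the first.
19 weeks = 133 days
2010-07-30 + 133 days = 2010-12-10

2010-12-10


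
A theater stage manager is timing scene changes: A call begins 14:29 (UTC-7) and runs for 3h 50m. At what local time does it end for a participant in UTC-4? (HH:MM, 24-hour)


Start: 14:29 in UTC-7
Step 1 - add duration:
  minutes: 29 + 50 = 79 (carry 1h)
  hours: 14 + 3 + 1 = 18
  end in UTC-7: 18:19
Step 2 - convert UTC-7 -> UTC-4:
  offset difference: -4 - (-7) = 3 hours
  18 + (3) = 21 -> mod 24 = 21
Result: 21:19 in UTC-4

21:19


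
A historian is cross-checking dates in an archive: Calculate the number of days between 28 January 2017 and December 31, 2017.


Start: January 28, 2017
End: December 31, 2017
Days left in January: 3
February: 28
March: 31
April: 30
May: 31
... plus remaining months
Sum of remaining months: 334
Total: 3 + 334 = 337

337


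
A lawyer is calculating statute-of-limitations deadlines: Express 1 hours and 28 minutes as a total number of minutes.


Hours: 1
Extra minutes: 28
Minutes per hour: 60
Hours to minutes: 1 x 60 = 60
Total: 60 + 28 = 88

88


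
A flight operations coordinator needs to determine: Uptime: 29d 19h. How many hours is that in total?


Days: 29
Extra hours: 19
Hours per day: 24
Days to hours: 29 x 24 = 696
Total: 696 + 19 = 715

715


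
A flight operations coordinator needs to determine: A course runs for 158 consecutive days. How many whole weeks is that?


Total days: 158
Days per week: 7
Division: 158 / 7 = 22 remainder 4
Complete weeks: 22
Remaining days: 4

22


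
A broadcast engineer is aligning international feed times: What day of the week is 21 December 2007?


Date: 2007-12-21
January 1, 2007 is a Monday
Day of year: 355
Offset from Jan 1: 354 days
354 mod 7 = 4
Result: Friday

Friday


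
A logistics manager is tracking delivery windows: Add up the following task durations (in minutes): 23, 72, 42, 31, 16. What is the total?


Durations: 23, 72, 42, 31, 16
Running sum: 23
+ 72 = 95
+ 42 = 137
+ 31 = 168
+ 16 = 184
Total duration: 184 minutes
That is 3 hours and 4 minutes

184


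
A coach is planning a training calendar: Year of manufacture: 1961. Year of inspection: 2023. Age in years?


Birth year: 1961
Current year: 2023
Age = current year - birth year
Age = 2023 - 1961 = 62

62


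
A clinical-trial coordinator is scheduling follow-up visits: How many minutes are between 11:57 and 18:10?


Start time: 11:57 = 717 minutes from midnight
End time: 18:10 = 1090 minutes from midnight
Difference: 1090 - 717 = 373 minutes
That is 6 hours and 13 minutes

373


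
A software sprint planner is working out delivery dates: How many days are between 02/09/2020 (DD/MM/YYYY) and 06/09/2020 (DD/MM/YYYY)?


Start date: 2020-09-02
End date: 2020-09-06
Sep 2020: +4 days
Total: 4 days

4


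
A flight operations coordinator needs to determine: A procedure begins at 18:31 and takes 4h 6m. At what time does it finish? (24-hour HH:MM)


Start time: 18:31
Adding: 4 hours 6 minutes
Minutes: 31 + 6 = 37
Hours: 18 + 4 + 0 = 22
Result: 22:37

22:37


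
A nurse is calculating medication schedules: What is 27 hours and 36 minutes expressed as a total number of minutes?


Hours: 27
Minutes: 36
Convert hours to minutes: 27 x 60 = 1620
Add remaining minutes: 1620 + 36 = 1656

1656


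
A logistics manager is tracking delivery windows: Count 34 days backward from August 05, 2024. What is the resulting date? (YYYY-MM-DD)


Start: 2024-08-05
Subtracting 34 days
Days already passed in August: 5
After going back through August: 29 more days to subtract
July 2024 has 31 days, need 29
Result: 2024-07-02

2024-07-02


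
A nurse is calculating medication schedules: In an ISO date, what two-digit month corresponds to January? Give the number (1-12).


Calendar month order:
1. January <--
2. February
January is month number 1

1


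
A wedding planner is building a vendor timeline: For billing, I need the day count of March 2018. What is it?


Month: March
Year: 2018
March is a 31-day month
Total: 31 days

31


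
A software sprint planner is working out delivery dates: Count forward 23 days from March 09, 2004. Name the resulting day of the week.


Start: 2004-03-09 (Tuesday)
Step 1 - find target date: add 23 days
  2004-03-09 + 23 days = 2004-04-01
Step 2 - day of week:
  23 mod 7 = 2
  Tuesday + 2 days -> Thursday
Result: Thursday (2004-04-01)

Thursday


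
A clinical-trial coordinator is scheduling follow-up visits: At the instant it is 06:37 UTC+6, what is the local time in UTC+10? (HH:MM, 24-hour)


Local time: 06:37 at UTC+6 (offset 6h)
Target zone: UTC+10 (offset 10h)
Difference: 10 - (6) = 4 hours
Calculation: 6 + (4) = 10
Result: 10:37

10:37


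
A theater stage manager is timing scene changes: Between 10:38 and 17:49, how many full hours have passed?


Start: 10:38
End: 17:49
Hour difference: 17 - 10 = 7 hours
Minute difference: 49 - 38 = 11 minutes
Total minutes: 431
Complete hours: 431 / 60 = 7 (remainder 11)

7


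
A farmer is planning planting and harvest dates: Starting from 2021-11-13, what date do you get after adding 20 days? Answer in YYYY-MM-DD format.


Start: 2021-11-13
Adding 20 days
Days remaining in November: 17
After November: 3 days still to add
December 2021 has 31 days, need 3
Result: 2021-12-03

2021-12-03


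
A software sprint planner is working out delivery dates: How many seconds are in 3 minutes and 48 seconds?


Minutes: 3
Extra seconds: 48
Seconds per minute: 60
Minutes to seconds: 3 x 60 = 180
Total: 180 + 48 = 228

228


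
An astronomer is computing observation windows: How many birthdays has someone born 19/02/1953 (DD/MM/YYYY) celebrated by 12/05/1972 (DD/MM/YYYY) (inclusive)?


Birth: 1953-02-19
Reference: 1972-05-12
Year difference: 1972 - 1953 = 19
Has birthday (02-19) occurred by 05-12? Yes
Age in full years: 19

19


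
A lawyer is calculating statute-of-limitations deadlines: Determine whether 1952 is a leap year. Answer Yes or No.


Year: 1952
Divisible by 4? 1952 / 4 = 488.0 -> Yes
Divisible by 100? 1952 / 100 = 19.52 -> No
Divisible by 4 but not 100, so it IS a leap year

Yes


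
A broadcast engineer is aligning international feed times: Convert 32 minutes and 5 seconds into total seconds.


Minutes: 32
Seconds: 5
Convert minutes to seconds: 32 x 60 = 1920
Add remaining seconds: 1920 + 5 = 1925

1925


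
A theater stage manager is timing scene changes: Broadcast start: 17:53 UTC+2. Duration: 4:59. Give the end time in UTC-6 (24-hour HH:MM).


Start: 17:53 in UTC+2
Step 1 - add duration:
  minutes: 53 + 59 = 112 (carry 1h)
  hours: 17 + 4 + 1 = 22
  end in UTC+2: 22:52
Step 2 - convert UTC+2 -> UTC-6:
  offset difference: -6 - (2) = -8 hours
  22 + (-8) = 14 -> mod 24 = 14
Result: 14:52 in UTC-6

14:52


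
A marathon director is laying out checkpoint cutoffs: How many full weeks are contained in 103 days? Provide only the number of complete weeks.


Total days: 103
Days per week: 7
Division: 103 / 7 = 14 remainder 5
Complete weeks: 14
Remaining days: 5

14


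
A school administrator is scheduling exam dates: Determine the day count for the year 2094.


Year: 2094
Check leap year rules:
Divisible by 4? No
2094 is not a leap year
Days: 365

365


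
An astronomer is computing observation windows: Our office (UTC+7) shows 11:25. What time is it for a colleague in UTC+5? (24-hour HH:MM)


Local time: 11:25 at UTC+7 (offset 7h)
Target zone: UTC+5 (offset 5h)
Difference: 5 - (7) = -2 hours
Calculation: 11 + (-2) = 9
Result: 09:25

09:25


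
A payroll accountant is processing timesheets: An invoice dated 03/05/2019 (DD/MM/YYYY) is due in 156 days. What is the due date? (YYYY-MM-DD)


Start: 2019-05-03
Adding 156 days
Days remaining in May: 28
After May: 128 days still to add
June 2019: 30 days, 98 remaining
July 2019: 31 days, 67 remaining
August 2019: 31 days, 36 remaining
September 2019: 30 days, 6 remaining
Result: 2019-10-06

2019-10-06


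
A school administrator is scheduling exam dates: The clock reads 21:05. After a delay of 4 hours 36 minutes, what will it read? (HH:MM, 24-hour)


Start time: 21:05
Adding: 4 hours 36 minutes
Minutes: 5 + 36 = 41
Hours: 21 + 4 + 0 = 25
Hour wraparound: 25 mod 24 = 1
Result: 01:41

01:41


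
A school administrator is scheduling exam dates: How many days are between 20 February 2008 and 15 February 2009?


Start date: 2008-02-20
End date: 2009-02-15
Feb 2008: +10 days
Mar 2008: +31 days
Apr 2008: +30 days
... (10 more months)
Total: 361 days

361


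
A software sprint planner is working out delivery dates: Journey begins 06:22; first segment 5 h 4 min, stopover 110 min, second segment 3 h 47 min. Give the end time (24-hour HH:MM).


Depart: 06:22
Leg 1: +304 min -> 11:26
Layover: +110 min -> 13:16
Leg 2: +227 min -> 17:03
Total travel: 641 minutes = 10h 41m
Arrival: 17:03

17:03


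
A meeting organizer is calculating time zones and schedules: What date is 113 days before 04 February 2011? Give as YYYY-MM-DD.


Start: 2011-02-04
Subtracting 113 days
Days already passed in February: 4
After going back through February: 109 more days to subtract
January 2011: 31 days, 78 remaining
December 2010: 31 days, 47 remaining
November 2010: 30 days, 17 remaining
October 2010 has 31 days, need 17
Result: 2010-10-14

2010-10-14


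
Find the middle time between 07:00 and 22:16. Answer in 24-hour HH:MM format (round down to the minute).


Start time: 07:00 = 420 minutes from midnight
End time: 22:16 = 1336 minutes from midnight
Sum: 420 + 1336 = 1756
Midpoint: 1756 / 2 = 878 minutes
Convert: 878 / 60 = 14 hours, 38 minutes
Result: 14:38

14:38


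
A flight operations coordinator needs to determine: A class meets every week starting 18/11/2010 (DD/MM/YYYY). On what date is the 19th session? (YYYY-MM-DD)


First occurrence: 2010-11-18 (occurrence 1)
Each occurrence is 7 days after the previous.
Occurrence 19 is 18 weeks after the first.
18 weeks = 126 days
2010-11-18 + 126 days = 2011-03-24

2011-03-24


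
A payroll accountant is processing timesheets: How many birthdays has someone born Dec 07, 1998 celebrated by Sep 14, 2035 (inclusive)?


Birth: 1998-12-07
Reference: 2035-09-14
Year difference: 2035 - 1998 = 37
Has birthday (12-07) occurred by 09-14? No
Birthday not yet reached this year -> subtract 1
Age in full years: 36

36


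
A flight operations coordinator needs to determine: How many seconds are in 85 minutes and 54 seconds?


Minutes: 85
Extra seconds: 54
Seconds per minute: 60
Minutes to seconds: 85 x 60 = 5100
Total: 5100 + 54 = 5154

5154


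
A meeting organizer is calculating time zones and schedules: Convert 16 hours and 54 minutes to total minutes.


Hours: 16
Minutes: 54
Convert hours to minutes: 16 x 60 = 960
Add remaining minutes: 960 + 54 = 1014

1014


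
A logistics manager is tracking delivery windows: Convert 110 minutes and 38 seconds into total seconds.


Minutes: 110
Seconds: 38
Convert minutes to seconds: 110 x 60 = 6600
Add remaining seconds: 6600 + 38 = 6638

6638


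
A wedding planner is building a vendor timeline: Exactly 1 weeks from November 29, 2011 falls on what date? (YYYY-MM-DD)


Start: 2011-11-29
Weeks to add: 1
Convert to days: 1 x 7 = 7 days
Add 7 days to 2011-11-29
Result: 2011-12-06

2011-12-06


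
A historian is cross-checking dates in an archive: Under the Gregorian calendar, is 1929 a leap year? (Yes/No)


Year: 1929
Divisible by 4? 1929 / 4 = 482.25 -> No
Not divisible by 4, so NOT a leap year

No


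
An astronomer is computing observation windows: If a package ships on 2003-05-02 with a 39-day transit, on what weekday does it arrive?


Start: 2003-05-02 (Friday)
Step 1 - find target date: add 39 days
  2003-05-02 + 39 days = 2003-06-10
Step 2 - day of week:
  39 mod 7 = 4
  Friday + 4 days -> Tuesday
Result: Tuesday (2003-06-10)

Tuesday


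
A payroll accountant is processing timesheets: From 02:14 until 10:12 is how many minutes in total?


Start time: 02:14 = 134 minutes from midnight
End time: 10:12 = 612 minutes from midnight
Difference: 612 - 134 = 478 minutes
That is 7 hours and 58 minutes

478


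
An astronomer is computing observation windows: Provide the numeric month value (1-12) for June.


Calendar month order:
5. May
6. June <--
7. July
June is month number 6

6


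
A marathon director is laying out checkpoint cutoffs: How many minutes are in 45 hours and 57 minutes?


Hours: 45
Extra minutes: 57
Minutes per hour: 60
Hours to minutes: 45 x 60 = 2700
Total: 2700 + 57 = 2757

2757


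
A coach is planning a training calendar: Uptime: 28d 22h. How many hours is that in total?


Days: 28
Extra hours: 22
Hours per day: 24
Days to hours: 28 x 24 = 672
Total: 672 + 22 = 694

694


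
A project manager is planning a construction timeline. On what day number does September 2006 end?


Month: September
Year: 2006
September is a 30-day month
Total: 30 days

30


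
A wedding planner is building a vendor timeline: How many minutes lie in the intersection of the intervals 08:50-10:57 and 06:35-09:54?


Interval A: [530, 657] minutes from midnight
Interval B: [395, 594] minutes from midnight
Overlap start = max(530, 395) = 530
Overlap end = min(657, 594) = 594
Overlap = 594 - 530 = 64 minutes

64


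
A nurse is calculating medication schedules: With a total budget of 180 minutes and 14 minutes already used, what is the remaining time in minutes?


Total budget: 180 minutes
Time used: 14 minutes
Remaining: 180 - 14 = 166 minutes
Percent used: 7.8%
Percent remaining: 92.2%

166


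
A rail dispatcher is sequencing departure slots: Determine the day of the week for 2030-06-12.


Date: 2030-06-12
January 1, 2030 is a Tuesday
Day of year: 163
Offset from Jan 1: 162 days
162 mod 7 = 1
Result: Wednesday

Wednesday


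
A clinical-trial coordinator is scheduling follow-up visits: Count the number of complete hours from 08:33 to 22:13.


Start: 08:33
End: 22:13
Hour difference: 22 - 8 = 14 hours
Minute difference: 13 - 33 = -20 minutes
Total minutes: 820
Complete hours: 820 / 60 = 13 (remainder 40)

13


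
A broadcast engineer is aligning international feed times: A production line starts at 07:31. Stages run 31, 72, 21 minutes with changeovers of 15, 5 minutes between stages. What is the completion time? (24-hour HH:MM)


Start: 07:31 = 451 min from midnight
  after task 1 (31 min): 08:02
  after break (15 min): 08:17
  after task 2 (72 min): 09:29
  after break (5 min): 09:34
  after task 3 (21 min): 09:55
Total elapsed: 144 minutes
End time: 09:55

09:55


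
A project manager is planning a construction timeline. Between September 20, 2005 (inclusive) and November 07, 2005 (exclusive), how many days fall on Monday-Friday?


Start: 2005-09-20 (Tuesday)
End (exclusive): 2005-11-07 (Monday)
Total calendar days: 48
Full weeks: 48 // 7 = 6 -> 30 weekdays
Remaining 6 days starting on Tuesday:
  Tue(w), Wed(w), Thu(w), Fri(w), Sat(-), Sun(-) -> 4 weekdays
Total business days: 30 + 4 = 34

34


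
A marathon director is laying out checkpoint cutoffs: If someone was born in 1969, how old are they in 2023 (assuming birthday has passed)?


Birth year: 1969
Current year: 2023
Age = current year - birth year
Age = 2023 - 1969 = 54

54


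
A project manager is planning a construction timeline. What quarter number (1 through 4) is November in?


Month: November (month 11)
Q1: January-March (months 1-3)
Q2: April-June (months 4-6)
Q3: July-September (months 7-9)
Q4: October-December (months 10-12)
Month 11 falls in Q4

4


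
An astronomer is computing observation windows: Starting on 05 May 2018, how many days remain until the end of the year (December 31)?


Start: May 05, 2018
End: December 31, 2018
Days left in May: 26
June: 30
July: 31
August: 31
September: 30
... plus remaining months
Sum of remaining months: 214
Total: 26 + 214 = 240

240


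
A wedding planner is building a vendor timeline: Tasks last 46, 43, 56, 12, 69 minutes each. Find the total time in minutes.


Durations: 46, 43, 56, 12, 69
Running sum: 46
+ 43 = 89
+ 56 = 145
+ 12 = 157
+ 69 = 226
Total duration: 226 minutes
That is 3 hours and 46 minutes

226


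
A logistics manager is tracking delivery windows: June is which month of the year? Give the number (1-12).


Calendar month order:
5. May
6. June <--
7. July
June is month number 6

6


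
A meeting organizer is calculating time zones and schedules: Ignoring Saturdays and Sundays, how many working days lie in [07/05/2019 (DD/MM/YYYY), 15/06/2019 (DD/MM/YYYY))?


Start: 2019-05-07 (Tuesday)
End (exclusive): 2019-06-15 (Saturday)
Total calendar days: 39
Full weeks: 39 // 7 = 5 -> 25 weekdays
Remaining 4 days starting on Tuesday:
  Tue(w), Wed(w), Thu(w), Fri(w) -> 4 weekdays
Total business days: 25 + 4 = 29

29


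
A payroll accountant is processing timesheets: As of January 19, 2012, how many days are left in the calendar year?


Start: January 19, 2012
End: December 31, 2012
Days left in January: 12
February: 29
March: 31
April: 30
May: 31
... plus remaining months
Sum of remaining months: 335
Total: 12 + 335 = 347

347


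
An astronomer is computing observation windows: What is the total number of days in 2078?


Year: 2078
Check leap year rules:
Divisible by 4? No
2078 is not a leap year
Days: 365

365


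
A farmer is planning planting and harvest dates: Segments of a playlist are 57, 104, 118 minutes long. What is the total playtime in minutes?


Durations: 57, 104, 118
Running sum: 57
+ 104 = 161
+ 118 = 279
Total duration: 279 minutes
That is 4 hours and 39 minutes

279


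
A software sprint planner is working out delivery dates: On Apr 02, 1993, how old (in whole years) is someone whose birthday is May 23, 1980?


Birth: 1980-05-23
Reference: 1993-04-02
Year difference: 1993 - 1980 = 13
Has birthday (05-23) occurred by 04-02? No
Birthday not yet reached this year -> subtract 1
Age in full years: 12

12


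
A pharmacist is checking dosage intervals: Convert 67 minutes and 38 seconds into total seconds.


Minutes: 67
Seconds: 38
Convert minutes to seconds: 67 x 60 = 4020
Add remaining seconds: 4020 + 38 = 4058

4058


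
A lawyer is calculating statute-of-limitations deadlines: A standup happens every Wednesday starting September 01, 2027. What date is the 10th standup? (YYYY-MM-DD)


First occurrence: 2027-09-01 (occurrence 1)
Each occurrence is 7 days after the previous.
Occurrence 10 is 9 weeks after the first.
9 weeks = 63 days
2027-09-01 + 63 days = 2027-11-03

2027-11-03


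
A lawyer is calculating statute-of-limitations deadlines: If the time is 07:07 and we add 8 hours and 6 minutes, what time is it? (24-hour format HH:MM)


Start time: 07:07
Adding: 8 hours 6 minutes
Minutes: 7 + 6 = 13
Hours: 7 + 8 + 0 = 15
Result: 15:13

15:13


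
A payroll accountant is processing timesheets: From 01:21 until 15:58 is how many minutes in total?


Start time: 01:21 = 81 minutes from midnight
End time: 15:58 = 958 minutes from midnight
Difference: 958 - 81 = 877 minutes
That is 14 hours and 37 minutes

877


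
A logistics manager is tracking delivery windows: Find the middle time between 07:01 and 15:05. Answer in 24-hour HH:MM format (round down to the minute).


Start time: 07:01 = 421 minutes from midnight
End time: 15:05 = 905 minutes from midnight
Sum: 421 + 905 = 1326
Midpoint: 1326 / 2 = 663 minutes
Convert: 663 / 60 = 11 hours, 3 minutes
Result: 11:03

11:03


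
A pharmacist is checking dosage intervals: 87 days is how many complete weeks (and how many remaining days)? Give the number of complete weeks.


Total days: 87
Days per week: 7
Division: 87 / 7 = 12 remainder 3
Complete weeks: 12
Remaining days: 3

12


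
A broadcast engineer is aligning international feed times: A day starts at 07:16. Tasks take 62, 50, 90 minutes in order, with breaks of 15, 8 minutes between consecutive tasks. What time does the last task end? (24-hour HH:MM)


Start: 07:16 = 436 min from midnight
  after task 1 (62 min): 08:18
  after break (15 min): 08:33
  after task 2 (50 min): 09:23
  after break (8 min): 09:31
  after task 3 (90 min): 11:01
Total elapsed: 225 minutes
End time: 11:01

11:01


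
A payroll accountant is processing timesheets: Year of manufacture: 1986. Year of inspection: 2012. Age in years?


Birth year: 1986
Current year: 2012
Age = current year - birth year
Age = 2012 - 1986 = 26

26


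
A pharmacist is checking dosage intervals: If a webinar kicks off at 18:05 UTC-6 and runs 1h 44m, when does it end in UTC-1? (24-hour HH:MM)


Start: 18:05 in UTC-6
Step 1 - add duration:
  minutes: 5 + 44 = 49
  hours: 18 + 1 + 0 = 19
  end in UTC-6: 19:49
Step 2 - convert UTC-6 -> UTC-1:
  offset difference: -1 - (-6) = 5 hours
  19 + (5) = 24 -> mod 24 = 0
Result: 00:49 in UTC-1

00:49


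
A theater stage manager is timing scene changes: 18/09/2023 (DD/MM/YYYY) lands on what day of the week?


Date: 2023-09-18
January 1, 2023 is a Sunday
Day of year: 261
Offset from Jan 1: 260 days
260 mod 7 = 1
Result: Monday

Monday


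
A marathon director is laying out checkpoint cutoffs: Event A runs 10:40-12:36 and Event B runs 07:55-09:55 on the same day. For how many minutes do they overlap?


Interval A: [640, 756] minutes from midnight
Interval B: [475, 595] minutes from midnight
Overlap start = max(640, 475) = 640
Overlap end = min(756, 595) = 595
End <= start, so the intervals do not overlap: 0 minutes

0


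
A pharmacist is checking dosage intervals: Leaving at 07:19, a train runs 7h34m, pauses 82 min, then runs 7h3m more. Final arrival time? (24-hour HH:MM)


Depart: 07:19
Leg 1: +454 min -> 14:53
Layover: +82 min -> 16:15
Leg 2: +423 min -> 23:18
Total travel: 959 minutes = 15h 59m
Arrival: 23:18

23:18


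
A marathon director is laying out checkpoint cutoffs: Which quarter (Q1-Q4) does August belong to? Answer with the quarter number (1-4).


Month: August (month 8)
Q1: January-March (months 1-3)
Q2: April-June (months 4-6)
Q3: July-September (months 7-9)
Q4: October-December (months 10-12)
Month 8 falls in Q3

3
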